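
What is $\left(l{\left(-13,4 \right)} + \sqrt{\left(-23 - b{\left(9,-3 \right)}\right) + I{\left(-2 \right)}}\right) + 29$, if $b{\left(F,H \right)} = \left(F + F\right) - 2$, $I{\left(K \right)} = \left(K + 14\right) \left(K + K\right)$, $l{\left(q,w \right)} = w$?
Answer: $33 + i \sqrt{87} \approx 33.0 + 9.3274 i$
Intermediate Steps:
$I{\left(K \right)} = 2 K \left(14 + K\right)$ ($I{\left(K \right)} = \left(14 + K\right) 2 K = 2 K \left(14 + K\right)$)
$b{\left(F,H \right)} = -2 + 2 F$ ($b{\left(F,H \right)} = 2 F - 2 = -2 + 2 F$)
$\left(l{\left(-13,4 \right)} + \sqrt{\left(-23 - b{\left(9,-3 \right)}\right) + I{\left(-2 \right)}}\right) + 29 = \left(4 + \sqrt{\left(-23 - \left(-2 + 2 \cdot 9\right)\right) + 2 \left(-2\right) \left(14 - 2\right)}\right) + 29 = \left(4 + \sqrt{\left(-23 - \left(-2 + 18\right)\right) + 2 \left(-2\right) 12}\right) + 29 = \left(4 + \sqrt{\left(-23 - 16\right) - 48}\right) + 29 = \left(4 + \sqrt{-39 - 48}\right) + 29 = \left(4 + \sqrt{-87}\right) + 29 = \left(4 + i \sqrt{87}\right) + 29 = 33 + i \sqrt{87}$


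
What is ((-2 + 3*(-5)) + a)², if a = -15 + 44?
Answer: 144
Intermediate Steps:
a = 29
((-2 + 3*(-5)) + a)² = ((-2 + 3*(-5)) + 29)² = ((-2 - 15) + 29)² = (-17 + 29)² = 12² = 144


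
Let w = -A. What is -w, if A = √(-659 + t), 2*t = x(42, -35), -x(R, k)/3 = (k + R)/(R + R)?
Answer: I*√10546/4 ≈ 25.673*I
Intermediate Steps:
x(R, k) = -3*(R + k)/(2*R) (x(R, k) = -3*(k + R)/(R + R) = -3*(R + k)/(2*R))
t = -⅛ (t = ((3/2)*(-1*42 - 1*(-35))/42)/2 = ((3/2)*(1/42)*(-42 + 35))/2 = ((3/2)*(1/42)*(-7))/2 = (½)*(-¼) = -⅛ ≈ -0.12500)
A = I*√10546/4 (A = √(-659 - ⅛) = √(-5273/8) = I*√10546/4 ≈ 25.673*I)
w = -I*√10546/4 ≈ -25.673*I
-w = -(-1)*I*√10546/4 = I*√10546/4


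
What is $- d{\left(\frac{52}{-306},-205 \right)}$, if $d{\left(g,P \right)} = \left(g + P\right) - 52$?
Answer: $\frac{39347}{153} \approx 257.17$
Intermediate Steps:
$d{\left(g,P \right)} = -52 + P + g$ ($d{\left(g,P \right)} = \left(P + g\right) - 52 = -52 + P + g$)
$- d{\left(\frac{52}{-306},-205 \right)} = - (-52 - 205 + \frac{52}{-306}) = - (-52 - 205 + 52 \left(- \frac{1}{306}\right)) = - (-52 - 205 - \frac{26}{153}) = \left(-1\right) \left(- \frac{39347}{153}\right) = \frac{39347}{153}$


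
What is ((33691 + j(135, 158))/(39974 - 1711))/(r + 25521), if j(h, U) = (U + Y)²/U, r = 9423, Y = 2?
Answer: 891463/35209306496 ≈ 2.5319e-5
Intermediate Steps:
j(h, U) = (2 + U)²/U (j(h, U) = (U + 2)²/U = (2 + U)²/U)
((33691 + j(135, 158))/(39974 - 1711))/(r + 25521) = ((33691 + (2 + 158)²/158)/(39974 - 1711))/(9423 + 25521) = ((33691 + (1/158)*160²)/38263)/34944 = ((33691 + (1/158)*25600)*(1/38263))*(1/34944) = ((33691 + 12800/79)*(1/38263))*(1/34944) = ((2674389/79)*(1/38263))*(1/34944) = (2674389/3022777)*(1/34944) = 891463/35209306496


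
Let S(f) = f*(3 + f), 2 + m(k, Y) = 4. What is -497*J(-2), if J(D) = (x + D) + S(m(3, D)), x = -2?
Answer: -2982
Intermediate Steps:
m(k, Y) = 2 (m(k, Y) = -2 + 4 = 2)
J(D) = 8 + D (J(D) = (-2 + D) + 2*(3 + 2) = (-2 + D) + 2*5 = (-2 + D) + 10 = 8 + D)
-497*J(-2) = -497*(8 - 2) = -497*6 = -2982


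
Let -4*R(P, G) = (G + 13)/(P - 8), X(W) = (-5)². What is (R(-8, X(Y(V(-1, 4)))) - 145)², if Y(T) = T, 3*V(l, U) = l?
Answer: 21353641/1024 ≈ 20853.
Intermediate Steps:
V(l, U) = l/3
X(W) = 25
R(P, G) = -(13 + G)/(4*(-8 + P)) (R(P, G) = -(G + 13)/(4*(P - 8)) = -(13 + G)/(4*(-8 + P)))
(R(-8, X(Y(V(-1, 4)))) - 145)² = ((-13 - 1*25)/(4*(-8 - 8)) - 145)² = ((¼)*(-13 - 25)/(-16) - 145)² = ((¼)*(-1/16)*(-38) - 145)² = (19/32 - 145)² = (-4621/32)² = 21353641/1024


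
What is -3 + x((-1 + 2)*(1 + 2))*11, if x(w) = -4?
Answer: -47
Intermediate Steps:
-3 + x((-1 + 2)*(1 + 2))*11 = -3 - 4*11 = -3 - 44 = -47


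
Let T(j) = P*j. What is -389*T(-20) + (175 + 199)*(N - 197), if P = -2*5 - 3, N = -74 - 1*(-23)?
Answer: -193892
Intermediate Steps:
N = -51 (N = -74 + 23 = -51)
P = -13 (P = -10 - 3 = -13)
T(j) = -13*j
-389*T(-20) + (175 + 199)*(N - 197) = -(-5057)*(-20) + (175 + 199)*(-51 - 197) = -389*260 + 374*(-248) = -101140 - 92752 = -193892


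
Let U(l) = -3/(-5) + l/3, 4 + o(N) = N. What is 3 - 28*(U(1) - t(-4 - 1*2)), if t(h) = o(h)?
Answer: -4547/15 ≈ -303.13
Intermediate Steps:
o(N) = -4 + N
U(l) = 3/5 + l/3 (U(l) = -3*(-1/5) + l*(1/3) = 3/5 + l/3)
t(h) = -4 + h
3 - 28*(U(1) - t(-4 - 1*2)) = 3 - 28*((3/5 + (1/3)*1) - (-4 + (-4 - 1*2))) = 3 - 28*((3/5 + 1/3) - (-4 + (-4 - 2))) = 3 - 28*(14/15 - (-4 - 6)) = 3 - 28*(14/15 - 1*(-10)) = 3 - 28*(14/15 + 10) = 3 - 28*164/15 = 3 - 4592/15 = -4547/15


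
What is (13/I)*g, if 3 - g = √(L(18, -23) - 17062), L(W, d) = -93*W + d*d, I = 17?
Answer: 39/17 - 39*I*√7 ≈ 2.2941 - 103.18*I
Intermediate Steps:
L(W, d) = d² - 93*W (L(W, d) = -93*W + d² = d² - 93*W)
g = 3 - 51*I*√7 (g = 3 - √(((-23)² - 93*18) - 17062) = 3 - √((529 - 1674) - 17062) = 3 - √(-1145 - 17062) = 3 - √(-18207) = 3 - 51*I*√7 ≈ 3.0 - 134.93*I)
(13/I)*g = (13/17)*(3 - 51*I*√7) = (13*(1/17))*(3 - 51*I*√7) = 13*(3 - 51*I*√7)/17 = 39/17 - 39*I*√7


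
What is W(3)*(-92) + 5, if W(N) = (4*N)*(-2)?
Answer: 2213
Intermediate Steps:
W(N) = -8*N
W(3)*(-92) + 5 = -8*3*(-92) + 5 = -24*(-92) + 5 = 2208 + 5 = 2213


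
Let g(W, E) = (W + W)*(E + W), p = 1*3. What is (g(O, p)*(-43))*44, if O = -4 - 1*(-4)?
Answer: 0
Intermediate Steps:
p = 3
O = 0 (O = -4 + 4 = 0)
g(W, E) = 2*W*(E + W) (g(W, E) = (2*W)*(E + W) = 2*W*(E + W))
(g(O, p)*(-43))*44 = ((2*0*(3 + 0))*(-43))*44 = ((2*0*3)*(-43))*44 = (0*(-43))*44 = 0*44 = 0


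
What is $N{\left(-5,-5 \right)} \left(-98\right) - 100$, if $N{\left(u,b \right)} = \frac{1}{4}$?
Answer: $- \frac{249}{2} \approx -124.5$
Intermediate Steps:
$N{\left(u,b \right)} = \frac{1}{4}$
$N{\left(-5,-5 \right)} \left(-98\right) - 100 = \frac{1}{4} \left(-98\right) - 100 = - \frac{49}{2} - 100 = - \frac{249}{2}$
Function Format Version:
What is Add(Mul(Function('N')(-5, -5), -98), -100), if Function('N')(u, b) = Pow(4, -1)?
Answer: Rational(-249, 2) ≈ -124.50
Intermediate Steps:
Function('N')(u, b) = Rational(1, 4)
Add(Mul(Function('N')(-5, -5), -98), -100) = Add(Mul(Rational(1, 4), -98), -100) = Add(Rational(-49, 2), -100) = Rational(-249, 2)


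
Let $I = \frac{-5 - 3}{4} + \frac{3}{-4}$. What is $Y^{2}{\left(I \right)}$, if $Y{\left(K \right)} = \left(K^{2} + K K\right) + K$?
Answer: $\frac{9801}{64} \approx 153.14$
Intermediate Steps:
$I = - \frac{11}{4}$ ($I = \left(-8\right) \frac{1}{4} + 3 \left(- \frac{1}{4}\right) = -2 - \frac{3}{4} = - \frac{11}{4} \approx -2.75$)
$Y{\left(K \right)} = K + 2 K^{2}$ ($Y{\left(K \right)} = \left(K^{2} + K^{2}\right) + K = 2 K^{2} + K = K + 2 K^{2}$)
$Y^{2}{\left(I \right)} = \left(- \frac{11 \left(1 + 2 \left(- \frac{11}{4}\right)\right)}{4}\right)^{2} = \left(- \frac{11 \left(1 - \frac{11}{2}\right)}{4}\right)^{2} = \left(\left(- \frac{11}{4}\right) \left(- \frac{9}{2}\right)\right)^{2} = \left(\frac{99}{8}\right)^{2} = \frac{9801}{64}$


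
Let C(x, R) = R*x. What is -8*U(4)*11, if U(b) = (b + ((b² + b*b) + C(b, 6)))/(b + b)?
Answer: -660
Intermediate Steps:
U(b) = (2*b² + 7*b)/(2*b) (U(b) = (b + ((b² + b*b) + 6*b))/(b + b) = (b + ((b² + b²) + 6*b))/((2*b)) = (b + (2*b² + 6*b))*(1/(2*b)) = (2*b² + 7*b)*(1/(2*b)) = (2*b² + 7*b)/(2*b))
-8*U(4)*11 = -8*(7/2 + 4)*11 = -8*15/2*11 = -60*11 = -660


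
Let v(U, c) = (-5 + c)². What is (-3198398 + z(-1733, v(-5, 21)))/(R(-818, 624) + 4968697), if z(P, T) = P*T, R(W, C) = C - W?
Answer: -3642046/4970139 ≈ -0.73279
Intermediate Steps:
(-3198398 + z(-1733, v(-5, 21)))/(R(-818, 624) + 4968697) = (-3198398 - 1733*(-5 + 21)²)/((624 - 1*(-818)) + 4968697) = (-3198398 - 1733*16²)/((624 + 818) + 4968697) = (-3198398 - 1733*256)/(1442 + 4968697) = (-3198398 - 443648)/4970139 = -3642046*1/4970139 = -3642046/4970139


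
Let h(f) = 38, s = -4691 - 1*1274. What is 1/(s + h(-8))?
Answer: -1/5927 ≈ -0.00016872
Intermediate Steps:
s = -5965 (s = -4691 - 1274 = -5965)
1/(s + h(-8)) = 1/(-5965 + 38) = 1/(-5927) = -1/5927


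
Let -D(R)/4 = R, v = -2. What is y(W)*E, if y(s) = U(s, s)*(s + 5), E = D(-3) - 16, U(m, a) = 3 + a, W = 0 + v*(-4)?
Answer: -572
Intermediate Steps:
D(R) = -4*R
W = 8 (W = 0 - 2*(-4) = 0 + 8 = 8)
E = -4 (E = -4*(-3) - 16 = 12 - 16 = -4)
y(s) = (3 + s)*(5 + s) (y(s) = (3 + s)*(s + 5) = (3 + s)*(5 + s))
y(W)*E = ((3 + 8)*(5 + 8))*(-4) = (11*13)*(-4) = 143*(-4) = -572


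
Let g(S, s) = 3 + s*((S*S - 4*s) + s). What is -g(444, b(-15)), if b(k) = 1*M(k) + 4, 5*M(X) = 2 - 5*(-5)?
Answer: -46320408/25 ≈ -1.8528e+6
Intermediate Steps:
M(X) = 27/5 (M(X) = (2 - 5*(-5))/5 = (2 + 25)/5 = (⅕)*27 = 27/5)
b(k) = 47/5 (b(k) = 1*(27/5) + 4 = 27/5 + 4 = 47/5)
g(S, s) = 3 + s*(S² - 3*s) (g(S, s) = 3 + s*((S² - 4*s) + s) = 3 + s*(S² - 3*s))
-g(444, b(-15)) = -(3 - 3*(47/5)² + (47/5)*444²) = -(3 - 3*2209/25 + (47/5)*197136) = -(3 - 6627/25 + 9265392/5) = -1*46320408/25 = -46320408/25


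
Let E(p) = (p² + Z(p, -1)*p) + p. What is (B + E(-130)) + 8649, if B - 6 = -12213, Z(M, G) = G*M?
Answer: -3688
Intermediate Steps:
B = -12207 (B = 6 - 12213 = -12207)
E(p) = p (E(p) = (p² + (-p)*p) + p = (p² - p²) + p = 0 + p = p)
(B + E(-130)) + 8649 = (-12207 - 130) + 8649 = -12337 + 8649 = -3688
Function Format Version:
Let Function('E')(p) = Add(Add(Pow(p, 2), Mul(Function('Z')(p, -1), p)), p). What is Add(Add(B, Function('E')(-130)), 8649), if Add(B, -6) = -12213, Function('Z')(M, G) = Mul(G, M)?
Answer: -3688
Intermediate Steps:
B = -12207 (B = Add(6, -12213) = -12207)
Function('E')(p) = p (Function('E')(p) = Add(Add(Pow(p, 2), Mul(Mul(-1, p), p)), p) = Add(Add(Pow(p, 2), Mul(-1, Pow(p, 2))), p) = Add(0, p) = p)
Add(Add(B, Function('E')(-130)), 8649) = Add(Add(-12207, -130), 8649) = Add(-12337, 8649) = -3688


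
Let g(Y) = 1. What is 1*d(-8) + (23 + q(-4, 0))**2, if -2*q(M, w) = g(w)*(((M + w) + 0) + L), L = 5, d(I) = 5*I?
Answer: 1865/4 ≈ 466.25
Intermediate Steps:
q(M, w) = -5/2 - M/2 - w/2 (q(M, w) = -(((M + w) + 0) + 5)/2 = -((M + w) + 5)/2 = -(5 + M + w)/2 = -5/2 - M/2 - w/2)
1*d(-8) + (23 + q(-4, 0))**2 = 1*(5*(-8)) + (23 + (-5/2 - 1/2*(-4) - 1/2*0))**2 = 1*(-40) + (23 + (-5/2 + 2 + 0))**2 = -40 + (23 - 1/2)**2 = -40 + (45/2)**2 = -40 + 2025/4 = 1865/4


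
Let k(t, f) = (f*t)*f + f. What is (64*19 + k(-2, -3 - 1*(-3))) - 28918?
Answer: -27702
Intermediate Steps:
k(t, f) = f + t*f² (k(t, f) = t*f² + f = f + t*f²)
(64*19 + k(-2, -3 - 1*(-3))) - 28918 = (64*19 + (-3 - 1*(-3))*(1 + (-3 - 1*(-3))*(-2))) - 28918 = (1216 + (-3 + 3)*(1 + (-3 + 3)*(-2))) - 28918 = (1216 + 0*(1 + 0*(-2))) - 28918 = (1216 + 0*(1 + 0)) - 28918 = (1216 + 0*1) - 28918 = (1216 + 0) - 28918 = 1216 - 28918 = -27702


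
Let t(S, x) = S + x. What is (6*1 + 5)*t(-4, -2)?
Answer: -66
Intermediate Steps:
(6*1 + 5)*t(-4, -2) = (6*1 + 5)*(-4 - 2) = (6 + 5)*(-6) = 11*(-6) = -66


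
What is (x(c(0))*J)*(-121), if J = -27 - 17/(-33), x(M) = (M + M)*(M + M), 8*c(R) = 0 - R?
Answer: 0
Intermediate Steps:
c(R) = -R/8 (c(R) = (0 - R)/8 = (-R)/8 = -R/8)
x(M) = 4*M**2 (x(M) = (2*M)*(2*M) = 4*M**2)
J = -874/33 (J = -27 - 17*(-1/33) = -27 + 17/33 = -874/33 ≈ -26.485)
(x(c(0))*J)*(-121) = ((4*(-1/8*0)**2)*(-874/33))*(-121) = ((4*0**2)*(-874/33))*(-121) = ((4*0)*(-874/33))*(-121) = (0*(-874/33))*(-121) = 0*(-121) = 0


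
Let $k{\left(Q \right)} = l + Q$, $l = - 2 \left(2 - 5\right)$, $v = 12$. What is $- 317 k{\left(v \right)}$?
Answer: $-5706$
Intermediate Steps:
$l = 6$ ($l = \left(-2\right) \left(-3\right) = 6$)
$k{\left(Q \right)} = 6 + Q$
$- 317 k{\left(v \right)} = - 317 \left(6 + 12\right) = \left(-317\right) 18 = -5706$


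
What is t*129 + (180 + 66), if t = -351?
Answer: -45033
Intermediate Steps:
t*129 + (180 + 66) = -351*129 + (180 + 66) = -45279 + 246 = -45033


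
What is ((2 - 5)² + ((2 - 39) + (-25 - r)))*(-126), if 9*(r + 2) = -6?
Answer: 6342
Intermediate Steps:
r = -8/3 (r = -2 + (⅑)*(-6) = -2 - ⅔ = -8/3 ≈ -2.6667)
((2 - 5)² + ((2 - 39) + (-25 - r)))*(-126) = ((2 - 5)² + ((2 - 39) + (-25 - 1*(-8/3))))*(-126) = ((-3)² + (-37 + (-25 + 8/3)))*(-126) = (9 + (-37 - 67/3))*(-126) = (9 - 178/3)*(-126) = -151/3*(-126) = 6342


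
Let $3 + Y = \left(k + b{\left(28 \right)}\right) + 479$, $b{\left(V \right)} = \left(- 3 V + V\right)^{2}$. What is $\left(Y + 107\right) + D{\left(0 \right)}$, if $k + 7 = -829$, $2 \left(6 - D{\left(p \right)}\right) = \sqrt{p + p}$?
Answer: $2889$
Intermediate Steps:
$D{\left(p \right)} = 6 - \frac{\sqrt{2} \sqrt{p}}{2}$ ($D{\left(p \right)} = 6 - \frac{\sqrt{p + p}}{2} = 6 - \frac{\sqrt{2 p}}{2} = 6 - \frac{\sqrt{2} \sqrt{p}}{2}$)
$k = -836$ ($k = -7 - 829 = -836$)
$b{\left(V \right)} = 4 V^{2}$ ($b{\left(V \right)} = \left(- 2 V\right)^{2} = 4 V^{2}$)
$Y = 2776$ ($Y = -3 + \left(\left(-836 + 4 \cdot 28^{2}\right) + 479\right) = -3 + \left(\left(-836 + 4 \cdot 784\right) + 479\right) = -3 + \left(\left(-836 + 3136\right) + 479\right) = -3 + \left(2300 + 479\right) = -3 + 2779 = 2776$)
$\left(Y + 107\right) + D{\left(0 \right)} = \left(2776 + 107\right) + \left(6 - \frac{\sqrt{2} \sqrt{0}}{2}\right) = 2883 + \left(6 - \frac{1}{2} \sqrt{2} \cdot 0\right) = 2883 + \left(6 + 0\right) = 2883 + 6 = 2889$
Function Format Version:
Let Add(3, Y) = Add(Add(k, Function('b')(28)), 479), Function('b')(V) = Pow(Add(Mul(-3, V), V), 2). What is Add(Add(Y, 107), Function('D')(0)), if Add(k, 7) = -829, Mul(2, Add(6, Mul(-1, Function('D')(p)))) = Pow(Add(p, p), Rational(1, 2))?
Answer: 2889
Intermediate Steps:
Function('D')(p) = Add(6, Mul(Rational(-1, 2), Pow(2, Rational(1, 2)), Pow(p, Rational(1, 2)))) (Function('D')(p) = Add(6, Mul(Rational(-1, 2), Pow(Add(p, p), Rational(1, 2)))) = Add(6, Mul(Rational(-1, 2), Pow(Mul(2, p), Rational(1, 2)))) = Add(6, Mul(Rational(-1, 2), Mul(Pow(2, Rational(1, 2)), Pow(p, Rational(1, 2))))) = Add(6, Mul(Rational(-1, 2), Pow(2, Rational(1, 2)), Pow(p, Rational(1, 2)))))
k = -836 (k = Add(-7, -829) = -836)
Function('b')(V) = Mul(4, Pow(V, 2)) (Function('b')(V) = Pow(Mul(-2, V), 2) = Mul(4, Pow(V, 2)))
Y = 2776 (Y = Add(-3, Add(Add(-836, Mul(4, Pow(28, 2))), 479)) = Add(-3, Add(Add(-836, Mul(4, 784)), 479)) = Add(-3, Add(Add(-836, 3136), 479)) = Add(-3, Add(2300, 479)) = Add(-3, 2779) = 2776)
Add(Add(Y, 107), Function('D')(0)) = Add(Add(2776, 107), Add(6, Mul(Rational(-1, 2), Pow(2, Rational(1, 2)), Pow(0, Rational(1, 2))))) = Add(2883, Add(6, Mul(Rational(-1, 2), Pow(2, Rational(1, 2)), 0))) = Add(2883, Add(6, 0)) = Add(2883, 6) = 2889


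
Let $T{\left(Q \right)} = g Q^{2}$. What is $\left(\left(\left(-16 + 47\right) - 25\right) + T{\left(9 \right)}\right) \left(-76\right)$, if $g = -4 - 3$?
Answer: $42636$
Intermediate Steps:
$g = -7$
$T{\left(Q \right)} = - 7 Q^{2}$
$\left(\left(\left(-16 + 47\right) - 25\right) + T{\left(9 \right)}\right) \left(-76\right) = \left(\left(\left(-16 + 47\right) - 25\right) - 7 \cdot 9^{2}\right) \left(-76\right) = \left(\left(31 - 25\right) - 567\right) \left(-76\right) = \left(6 - 567\right) \left(-76\right) = \left(-561\right) \left(-76\right) = 42636$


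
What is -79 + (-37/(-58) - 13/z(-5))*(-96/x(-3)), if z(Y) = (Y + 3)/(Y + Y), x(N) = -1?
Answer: -181475/29 ≈ -6257.8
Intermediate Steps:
z(Y) = (3 + Y)/(2*Y) (z(Y) = (3 + Y)/((2*Y)) = (3 + Y)*(1/(2*Y)) = (3 + Y)/(2*Y))
-79 + (-37/(-58) - 13/z(-5))*(-96/x(-3)) = -79 + (-37/(-58) - 13*(-10/(3 - 5)))*(-96/(-1)) = -79 + (-37*(-1/58) - 13/((1/2)*(-1/5)*(-2)))*(-96*(-1)) = -79 + (37/58 - 13/1/5)*96 = -79 + (37/58 - 13*5)*96 = -79 + (37/58 - 65)*96 = -79 - 3733/58*96 = -79 - 179184/29 = -181475/29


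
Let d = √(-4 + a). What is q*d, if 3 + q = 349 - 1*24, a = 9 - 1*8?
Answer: 322*I*√3 ≈ 557.72*I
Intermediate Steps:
a = 1 (a = 9 - 8 = 1)
q = 322 (q = -3 + (349 - 1*24) = -3 + (349 - 24) = -3 + 325 = 322)
d = I*√3 (d = √(-4 + 1) = √(-3) = I*√3 ≈ 1.732*I)
q*d = 322*(I*√3) = 322*I*√3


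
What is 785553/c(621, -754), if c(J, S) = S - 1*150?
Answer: -785553/904 ≈ -868.97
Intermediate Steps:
c(J, S) = -150 + S (c(J, S) = S - 150 = -150 + S)
785553/c(621, -754) = 785553/(-150 - 754) = 785553/(-904) = 785553*(-1/904) = -785553/904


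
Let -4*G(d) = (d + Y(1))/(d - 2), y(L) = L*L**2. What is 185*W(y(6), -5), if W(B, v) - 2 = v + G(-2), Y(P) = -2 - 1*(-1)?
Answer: -9435/16 ≈ -589.69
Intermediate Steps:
Y(P) = -1 (Y(P) = -2 + 1 = -1)
y(L) = L**3
G(d) = -(-1 + d)/(4*(-2 + d)) (G(d) = -(d - 1)/(4*(d - 2)) = -(-1 + d)/(4*(-2 + d)))
W(B, v) = 29/16 + v (W(B, v) = 2 + (v + (1 - 1*(-2))/(4*(-2 - 2))) = 2 + (v + (1/4)*(1 + 2)/(-4)) = 2 + (v + (1/4)*(-1/4)*3) = 2 + (v - 3/16) = 2 + (-3/16 + v) = 29/16 + v)
185*W(y(6), -5) = 185*(29/16 - 5) = 185*(-51/16) = -9435/16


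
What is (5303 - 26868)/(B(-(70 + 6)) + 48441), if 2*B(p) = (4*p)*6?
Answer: -21565/47529 ≈ -0.45372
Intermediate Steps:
B(p) = 12*p (B(p) = ((4*p)*6)/2 = (24*p)/2 = 12*p)
(5303 - 26868)/(B(-(70 + 6)) + 48441) = (5303 - 26868)/(12*(-(70 + 6)) + 48441) = -21565/(12*(-1*76) + 48441) = -21565/(12*(-76) + 48441) = -21565/(-912 + 48441) = -21565/47529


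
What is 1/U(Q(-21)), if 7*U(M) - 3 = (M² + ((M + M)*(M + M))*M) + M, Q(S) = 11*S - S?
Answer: -7/37000107 ≈ -1.8919e-7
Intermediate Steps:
Q(S) = 10*S
U(M) = 3/7 + M/7 + M²/7 + 4*M³/7 (U(M) = 3/7 + ((M² + ((M + M)*(M + M))*M) + M)/7 = 3/7 + ((M² + ((2*M)*(2*M))*M) + M)/7 = 3/7 + ((M² + (4*M²)*M) + M)/7 = 3/7 + ((M² + 4*M³) + M)/7 = 3/7 + (M + M² + 4*M³)/7 = 3/7 + (M/7 + M²/7 + 4*M³/7) = 3/7 + M/7 + M²/7 + 4*M³/7)
1/U(Q(-21)) = 1/(3/7 + (10*(-21))/7 + (10*(-21))²/7 + 4*(10*(-21))³/7) = 1/(3/7 + (⅐)*(-210) + (⅐)*(-210)² + (4/7)*(-210)³) = 1/(3/7 - 30 + (⅐)*44100 + (4/7)*(-9261000)) = 1/(3/7 - 30 + 6300 - 5292000) = 1/(-37000107/7) = -7/37000107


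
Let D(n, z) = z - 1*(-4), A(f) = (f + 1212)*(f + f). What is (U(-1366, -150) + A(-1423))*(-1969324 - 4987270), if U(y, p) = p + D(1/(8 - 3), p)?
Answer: -4175417284740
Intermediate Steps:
A(f) = 2*f*(1212 + f) (A(f) = (1212 + f)*(2*f) = 2*f*(1212 + f))
D(n, z) = 4 + z (D(n, z) = z + 4 = 4 + z)
U(y, p) = 4 + 2*p (U(y, p) = p + (4 + p) = 4 + 2*p)
(U(-1366, -150) + A(-1423))*(-1969324 - 4987270) = ((4 + 2*(-150)) + 2*(-1423)*(1212 - 1423))*(-1969324 - 4987270) = ((4 - 300) + 2*(-1423)*(-211))*(-6956594) = (-296 + 600506)*(-6956594) = 600210*(-6956594) = -4175417284740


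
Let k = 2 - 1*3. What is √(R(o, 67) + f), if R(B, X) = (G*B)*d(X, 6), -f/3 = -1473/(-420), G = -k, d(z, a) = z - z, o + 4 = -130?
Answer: I*√51555/70 ≈ 3.2437*I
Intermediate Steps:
k = -1 (k = 2 - 3 = -1)
o = -134 (o = -4 - 130 = -134)
d(z, a) = 0
G = 1 (G = -1*(-1) = 1)
f = -1473/140 (f = -(-4419)/(-420) = -(-4419)*(-1)/420 = -3*491/140 = -1473/140 ≈ -10.521)
R(B, X) = 0 (R(B, X) = (1*B)*0 = B*0 = 0)
√(R(o, 67) + f) = √(0 - 1473/140) = √(-1473/140) = I*√51555/70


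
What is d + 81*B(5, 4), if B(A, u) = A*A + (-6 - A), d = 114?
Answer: 1248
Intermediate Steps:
B(A, u) = -6 + A² - A (B(A, u) = A² + (-6 - A) = -6 + A² - A)
d + 81*B(5, 4) = 114 + 81*(-6 + 5² - 1*5) = 114 + 81*(-6 + 25 - 5) = 114 + 81*14 = 114 + 1134 = 1248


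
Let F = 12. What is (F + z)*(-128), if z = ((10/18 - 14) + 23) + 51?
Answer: -83584/9 ≈ -9287.1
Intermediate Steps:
z = 545/9 (z = ((10*(1/18) - 14) + 23) + 51 = ((5/9 - 14) + 23) + 51 = (-121/9 + 23) + 51 = 86/9 + 51 = 545/9 ≈ 60.556)
(F + z)*(-128) = (12 + 545/9)*(-128) = (653/9)*(-128) = -83584/9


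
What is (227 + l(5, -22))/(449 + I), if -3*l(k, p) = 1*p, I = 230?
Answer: 703/2037 ≈ 0.34512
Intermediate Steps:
l(k, p) = -p/3
(227 + l(5, -22))/(449 + I) = (227 - ⅓*(-22))/(449 + 230) = (227 + 22/3)/679 = (703/3)*(1/679) = 703/2037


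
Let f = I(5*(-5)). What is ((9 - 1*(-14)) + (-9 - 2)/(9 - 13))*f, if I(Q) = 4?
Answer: 103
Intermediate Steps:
f = 4
((9 - 1*(-14)) + (-9 - 2)/(9 - 13))*f = ((9 - 1*(-14)) + (-9 - 2)/(9 - 13))*4 = ((9 + 14) - 11/(-4))*4 = (23 - 11*(-1/4))*4 = (23 + 11/4)*4 = (103/4)*4 = 103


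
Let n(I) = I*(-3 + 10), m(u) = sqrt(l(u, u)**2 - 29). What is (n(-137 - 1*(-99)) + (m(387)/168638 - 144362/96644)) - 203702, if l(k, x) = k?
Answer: -9856213877/48322 + sqrt(37435)/84319 ≈ -2.0397e+5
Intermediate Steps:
m(u) = sqrt(-29 + u**2) (m(u) = sqrt(u**2 - 29) = sqrt(-29 + u**2))
n(I) = 7*I (n(I) = I*7 = 7*I)
(n(-137 - 1*(-99)) + (m(387)/168638 - 144362/96644)) - 203702 = (7*(-137 - 1*(-99)) + (sqrt(-29 + 387**2)/168638 - 144362/96644)) - 203702 = (7*(-137 + 99) + (sqrt(-29 + 149769)*(1/168638) - 144362*1/96644)) - 203702 = (7*(-38) + (sqrt(149740)*(1/168638) - 72181/48322)) - 203702 = (-266 + ((2*sqrt(37435))*(1/168638) - 72181/48322)) - 203702 = (-266 + (sqrt(37435)/84319 - 72181/48322)) - 203702 = (-266 + (-72181/48322 + sqrt(37435)/84319)) - 203702 = (-12925833/48322 + sqrt(37435)/84319) - 203702 = -9856213877/48322 + sqrt(37435)/84319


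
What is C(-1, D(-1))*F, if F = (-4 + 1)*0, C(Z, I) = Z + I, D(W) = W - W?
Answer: 0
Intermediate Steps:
D(W) = 0
C(Z, I) = I + Z
F = 0 (F = -3*0 = 0)
C(-1, D(-1))*F = (0 - 1)*0 = -1*0 = 0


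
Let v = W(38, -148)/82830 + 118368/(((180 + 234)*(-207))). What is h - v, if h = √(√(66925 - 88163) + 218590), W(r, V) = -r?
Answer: 30270611/21908535 + √(218590 + I*√21238) ≈ 468.92 + 0.15585*I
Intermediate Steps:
v = -30270611/21908535 (v = -1*38/82830 + 118368/(((180 + 234)*(-207))) = -38*1/82830 + 118368/((414*(-207))) = -19/41415 + 118368/(-85698) = -19/41415 + 118368*(-1/85698) = -19/41415 - 2192/1587 = -30270611/21908535 ≈ -1.3817)
h = √(218590 + I*√21238) (h = √(√(-21238) + 218590) = √(I*√21238 + 218590) = √(218590 + I*√21238) ≈ 467.54 + 0.156*I)
h - v = √(218590 + I*√21238) - 1*(-30270611/21908535) = √(218590 + I*√21238) + 30270611/21908535 = 30270611/21908535 + √(218590 + I*√21238)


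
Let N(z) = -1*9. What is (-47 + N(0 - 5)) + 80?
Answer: 24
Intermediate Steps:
N(z) = -9
(-47 + N(0 - 5)) + 80 = (-47 - 9) + 80 = -56 + 80 = 24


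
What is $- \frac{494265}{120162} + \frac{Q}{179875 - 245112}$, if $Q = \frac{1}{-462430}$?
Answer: $- \frac{1242563506590499}{302082720969785} \approx -4.1133$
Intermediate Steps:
$Q = - \frac{1}{462430} \approx -2.1625 \cdot 10^{-6}$
$- \frac{494265}{120162} + \frac{Q}{179875 - 245112} = - \frac{494265}{120162} - \frac{1}{462430 \left(179875 - 245112\right)} = \left(-494265\right) \frac{1}{120162} - \frac{1}{462430 \left(-65237\right)} = - \frac{164755}{40054} - - \frac{1}{30167545910} = - \frac{164755}{40054} + \frac{1}{30167545910} = - \frac{1242563506590499}{302082720969785}$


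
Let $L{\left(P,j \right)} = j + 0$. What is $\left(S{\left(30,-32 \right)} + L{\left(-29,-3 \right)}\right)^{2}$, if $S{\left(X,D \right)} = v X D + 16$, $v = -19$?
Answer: $333172009$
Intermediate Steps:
$S{\left(X,D \right)} = 16 - 19 D X$ ($S{\left(X,D \right)} = - 19 X D + 16 = - 19 D X + 16 = 16 - 19 D X$)
$L{\left(P,j \right)} = j$
$\left(S{\left(30,-32 \right)} + L{\left(-29,-3 \right)}\right)^{2} = \left(\left(16 - \left(-608\right) 30\right) - 3\right)^{2} = \left(\left(16 + 18240\right) - 3\right)^{2} = \left(18256 - 3\right)^{2} = 18253^{2} = 333172009$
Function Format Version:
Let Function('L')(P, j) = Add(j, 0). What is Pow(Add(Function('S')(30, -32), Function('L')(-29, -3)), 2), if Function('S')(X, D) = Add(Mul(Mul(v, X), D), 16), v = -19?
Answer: 333172009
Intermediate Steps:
Function('S')(X, D) = Add(16, Mul(-19, D, X)) (Function('S')(X, D) = Add(Mul(Mul(-19, X), D), 16) = Add(Mul(-19, D, X), 16) = Add(16, Mul(-19, D, X)))
Function('L')(P, j) = j
Pow(Add(Function('S')(30, -32), Function('L')(-29, -3)), 2) = Pow(Add(Add(16, Mul(-19, -32, 30)), -3), 2) = Pow(Add(Add(16, 18240), -3), 2) = Pow(Add(18256, -3), 2) = Pow(18253, 2) = 333172009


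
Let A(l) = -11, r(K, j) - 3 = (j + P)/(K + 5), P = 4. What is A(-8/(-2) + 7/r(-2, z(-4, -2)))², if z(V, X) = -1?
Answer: 121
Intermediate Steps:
r(K, j) = 3 + (4 + j)/(5 + K) (r(K, j) = 3 + (j + 4)/(K + 5) = 3 + (4 + j)/(5 + K))
A(-8/(-2) + 7/r(-2, z(-4, -2)))² = (-11)² = 121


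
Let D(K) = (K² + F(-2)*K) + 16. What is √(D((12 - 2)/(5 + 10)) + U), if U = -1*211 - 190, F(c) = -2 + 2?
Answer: I*√3461/3 ≈ 19.61*I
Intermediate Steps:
F(c) = 0
D(K) = 16 + K² (D(K) = (K² + 0*K) + 16 = (K² + 0) + 16 = K² + 16 = 16 + K²)
U = -401 (U = -211 - 190 = -401)
√(D((12 - 2)/(5 + 10)) + U) = √((16 + ((12 - 2)/(5 + 10))²) - 401) = √((16 + (10/15)²) - 401) = √((16 + (10*(1/15))²) - 401) = √((16 + (⅔)²) - 401) = √((16 + 4/9) - 401) = √(148/9 - 401) = √(-3461/9) = I*√3461/3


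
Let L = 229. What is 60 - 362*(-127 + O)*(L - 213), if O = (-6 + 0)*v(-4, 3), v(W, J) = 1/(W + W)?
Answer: 731300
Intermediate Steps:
v(W, J) = 1/(2*W)
O = ¾ (O = (-6 + 0)*((½)/(-4)) = -3*(-1)/4 = -6*(-⅛) = ¾ ≈ 0.75000)
60 - 362*(-127 + O)*(L - 213) = 60 - 362*(-127 + ¾)*(229 - 213) = 60 - (-91405)*16/2 = 60 - 362*(-2020) = 60 + 731240 = 731300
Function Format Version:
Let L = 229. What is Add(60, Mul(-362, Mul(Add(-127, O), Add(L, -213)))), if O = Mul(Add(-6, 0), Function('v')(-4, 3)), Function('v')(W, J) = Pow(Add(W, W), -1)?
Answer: 731300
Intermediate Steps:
Function('v')(W, J) = Mul(Rational(1, 2), Pow(W, -1)) (Function('v')(W, J) = Pow(Mul(2, W), -1) = Mul(Rational(1, 2), Pow(W, -1)))
O = Rational(3, 4) (O = Mul(Add(-6, 0), Mul(Rational(1, 2), Pow(-4, -1))) = Mul(-6, Mul(Rational(1, 2), Rational(-1, 4))) = Mul(-6, Rational(-1, 8)) = Rational(3, 4) ≈ 0.75000)
Add(60, Mul(-362, Mul(Add(-127, O), Add(L, -213)))) = Add(60, Mul(-362, Mul(Add(-127, Rational(3, 4)), Add(229, -213)))) = Add(60, Mul(-362, Mul(Rational(-505, 4), 16))) = Add(60, Mul(-362, -2020)) = Add(60, 731240) = 731300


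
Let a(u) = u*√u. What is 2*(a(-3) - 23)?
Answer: -46 - 6*I*√3 ≈ -46.0 - 10.392*I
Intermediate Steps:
a(u) = u^(3/2)
2*(a(-3) - 23) = 2*((-3)^(3/2) - 23) = 2*(-3*I*√3 - 23) = 2*(-23 - 3*I*√3) = -46 - 6*I*√3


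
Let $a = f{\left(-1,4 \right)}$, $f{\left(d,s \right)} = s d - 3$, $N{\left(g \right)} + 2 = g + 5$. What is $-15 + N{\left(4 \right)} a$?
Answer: $-64$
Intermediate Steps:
$N{\left(g \right)} = 3 + g$ ($N{\left(g \right)} = -2 + \left(g + 5\right) = -2 + \left(5 + g\right) = 3 + g$)
$f{\left(d,s \right)} = -3 + d s$ ($f{\left(d,s \right)} = d s - 3 = -3 + d s$)
$a = -7$ ($a = -3 - 4 = -7$)
$-15 + N{\left(4 \right)} a = -15 + \left(3 + 4\right) \left(-7\right) = -15 + 7 \left(-7\right) = -15 - 49 = -64$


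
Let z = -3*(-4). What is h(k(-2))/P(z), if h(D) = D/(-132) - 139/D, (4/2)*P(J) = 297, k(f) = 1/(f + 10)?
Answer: -1174273/156816 ≈ -7.4882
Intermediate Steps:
k(f) = 1/(10 + f)
z = 12
P(J) = 297/2 (P(J) = (½)*297 = 297/2)
h(D) = -139/D - D/132 (h(D) = D*(-1/132) - 139/D = -D/132 - 139/D = -139/D - D/132)
h(k(-2))/P(z) = (-139/(1/(10 - 2)) - 1/(132*(10 - 2)))/(297/2) = (-139/(1/8) - 1/132/8)*(2/297) = (-139/⅛ - 1/132*⅛)*(2/297) = (-139*8 - 1/1056)*(2/297) = (-1112 - 1/1056)*(2/297) = -1174273/1056*2/297 = -1174273/156816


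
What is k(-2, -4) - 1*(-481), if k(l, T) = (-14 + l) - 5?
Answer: 460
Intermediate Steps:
k(l, T) = -19 + l
k(-2, -4) - 1*(-481) = (-19 - 2) - 1*(-481) = -21 + 481 = 460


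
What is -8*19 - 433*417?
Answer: -180713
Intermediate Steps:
-8*19 - 433*417 = -1*152 - 180561 = -152 - 180561 = -180713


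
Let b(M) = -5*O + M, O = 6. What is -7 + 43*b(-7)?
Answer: -1598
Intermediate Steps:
b(M) = -30 + M (b(M) = -5*6 + M = -30 + M)
-7 + 43*b(-7) = -7 + 43*(-30 - 7) = -7 + 43*(-37) = -7 - 1591 = -1598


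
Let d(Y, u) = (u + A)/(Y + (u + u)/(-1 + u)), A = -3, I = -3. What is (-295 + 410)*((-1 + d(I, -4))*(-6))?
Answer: -2760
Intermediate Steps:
d(Y, u) = (-3 + u)/(Y + 2*u/(-1 + u)) (d(Y, u) = (u - 3)/(Y + (u + u)/(-1 + u)) = (-3 + u)/(Y + (2*u)/(-1 + u)) = (-3 + u)/(Y + 2*u/(-1 + u)))
(-295 + 410)*((-1 + d(I, -4))*(-6)) = (-295 + 410)*((-1 + (3 + (-4)² - 4*(-4))/(-1*(-3) + 2*(-4) - 3*(-4)))*(-6)) = 115*((-1 + (3 + 16 + 16)/(3 - 8 + 12))*(-6)) = 115*((-1 + 35/7)*(-6)) = 115*((-1 + (⅐)*35)*(-6)) = 115*((-1 + 5)*(-6)) = 115*(4*(-6)) = 115*(-24) = -2760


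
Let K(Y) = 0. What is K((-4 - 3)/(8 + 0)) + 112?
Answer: 112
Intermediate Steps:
K((-4 - 3)/(8 + 0)) + 112 = 0 + 112 = 112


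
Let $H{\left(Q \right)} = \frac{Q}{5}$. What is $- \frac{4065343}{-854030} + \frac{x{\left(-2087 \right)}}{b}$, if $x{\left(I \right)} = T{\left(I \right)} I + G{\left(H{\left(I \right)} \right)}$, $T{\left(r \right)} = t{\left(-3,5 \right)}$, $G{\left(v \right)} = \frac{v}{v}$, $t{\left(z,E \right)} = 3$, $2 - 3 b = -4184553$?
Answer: $\frac{3399122538793}{714747101330} \approx 4.7557$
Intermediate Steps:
$b = \frac{4184555}{3}$ ($b = \frac{2}{3} - -1394851 = \frac{2}{3} + 1394851 = \frac{4184555}{3} \approx 1.3949 \cdot 10^{6}$)
$H{\left(Q \right)} = \frac{Q}{5}$ ($H{\left(Q \right)} = Q \frac{1}{5} = \frac{Q}{5}$)
$G{\left(v \right)} = 1$
$T{\left(r \right)} = 3$
$x{\left(I \right)} = 1 + 3 I$ ($x{\left(I \right)} = 3 I + 1 = 1 + 3 I$)
$- \frac{4065343}{-854030} + \frac{x{\left(-2087 \right)}}{b} = - \frac{4065343}{-854030} + \frac{1 + 3 \left(-2087\right)}{\frac{4184555}{3}} = \left(-4065343\right) \left(- \frac{1}{854030}\right) + \left(1 - 6261\right) \frac{3}{4184555} = \frac{4065343}{854030} - \frac{3756}{836911} = \frac{3399122538793}{714747101330}$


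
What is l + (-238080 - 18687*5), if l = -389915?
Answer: -721430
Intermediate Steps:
l + (-238080 - 18687*5) = -389915 + (-238080 - 18687*5) = -389915 + (-238080 - 1*93435) = -389915 + (-238080 - 93435) = -389915 - 331515 = -721430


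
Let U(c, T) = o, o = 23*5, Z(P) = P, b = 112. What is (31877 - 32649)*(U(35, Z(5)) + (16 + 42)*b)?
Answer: -5103692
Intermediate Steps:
o = 115
U(c, T) = 115
(31877 - 32649)*(U(35, Z(5)) + (16 + 42)*b) = (31877 - 32649)*(115 + (16 + 42)*112) = -772*(115 + 58*112) = -772*(115 + 6496) = -772*6611 = -5103692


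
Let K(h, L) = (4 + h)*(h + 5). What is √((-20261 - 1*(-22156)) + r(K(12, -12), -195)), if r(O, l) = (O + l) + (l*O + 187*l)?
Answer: I*√87533 ≈ 295.86*I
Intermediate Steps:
K(h, L) = (4 + h)*(5 + h)
r(O, l) = O + 188*l + O*l (r(O, l) = (O + l) + (O*l + 187*l) = (O + l) + (187*l + O*l) = O + 188*l + O*l)
√((-20261 - 1*(-22156)) + r(K(12, -12), -195)) = √((-20261 - 1*(-22156)) + ((20 + 12² + 9*12) + 188*(-195) + (20 + 12² + 9*12)*(-195))) = √((-20261 + 22156) + ((20 + 144 + 108) - 36660 + (20 + 144 + 108)*(-195))) = √(1895 + (272 - 36660 + 272*(-195))) = √(1895 + (272 - 36660 - 53040)) = √(1895 - 89428) = √(-87533) = I*√87533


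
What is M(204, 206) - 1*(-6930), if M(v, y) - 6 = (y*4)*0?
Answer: 6936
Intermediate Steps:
M(v, y) = 6 (M(v, y) = 6 + (y*4)*0 = 6 + (4*y)*0 = 6 + 0 = 6)
M(204, 206) - 1*(-6930) = 6 - 1*(-6930) = 6 + 6930 = 6936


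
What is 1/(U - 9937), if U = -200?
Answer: -1/10137 ≈ -9.8648e-5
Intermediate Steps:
1/(U - 9937) = 1/(-200 - 9937) = 1/(-10137) = -1/10137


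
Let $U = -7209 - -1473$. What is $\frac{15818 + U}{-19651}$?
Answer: $- \frac{10082}{19651} \approx -0.51305$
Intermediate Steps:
$U = -5736$ ($U = -7209 + 1473 = -5736$)
$\frac{15818 + U}{-19651} = \frac{15818 - 5736}{-19651} = 10082 \left(- \frac{1}{19651}\right) = - \frac{10082}{19651}$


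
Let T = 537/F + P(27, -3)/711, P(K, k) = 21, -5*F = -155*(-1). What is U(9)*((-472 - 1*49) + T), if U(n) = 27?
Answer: -35593551/2449 ≈ -14534.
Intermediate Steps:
F = -31 (F = -(-31)*(-1) = -⅕*155 = -31)
T = -127052/7347 (T = 537/(-31) + 21/711 = 537*(-1/31) + 21*(1/711) = -537/31 + 7/237 = -127052/7347 ≈ -17.293)
U(9)*((-472 - 1*49) + T) = 27*((-472 - 1*49) - 127052/7347) = 27*((-472 - 49) - 127052/7347) = 27*(-521 - 127052/7347) = 27*(-3954839/7347) = -35593551/2449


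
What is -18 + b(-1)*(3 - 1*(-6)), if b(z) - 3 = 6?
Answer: 63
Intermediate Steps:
b(z) = 9 (b(z) = 3 + 6 = 9)
-18 + b(-1)*(3 - 1*(-6)) = -18 + 9*(3 - 1*(-6)) = -18 + 9*(3 + 6) = -18 + 9*9 = -18 + 81 = 63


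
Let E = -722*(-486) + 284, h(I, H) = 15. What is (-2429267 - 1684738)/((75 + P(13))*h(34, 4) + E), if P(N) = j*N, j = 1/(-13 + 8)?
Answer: -4114005/352262 ≈ -11.679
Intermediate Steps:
j = -⅕ (j = 1/(-5) = -⅕ ≈ -0.20000)
P(N) = -N/5
E = 351176 (E = 350892 + 284 = 351176)
(-2429267 - 1684738)/((75 + P(13))*h(34, 4) + E) = (-2429267 - 1684738)/((75 - ⅕*13)*15 + 351176) = -4114005/((75 - 13/5)*15 + 351176) = -4114005/((362/5)*15 + 351176) = -4114005/(1086 + 351176) = -4114005/352262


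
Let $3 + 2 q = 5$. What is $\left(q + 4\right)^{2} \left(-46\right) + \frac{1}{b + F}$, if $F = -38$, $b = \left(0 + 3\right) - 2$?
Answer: $- \frac{42551}{37} \approx -1150.0$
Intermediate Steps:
$q = 1$ ($q = - \frac{3}{2} + \frac{1}{2} \cdot 5 = - \frac{3}{2} + \frac{5}{2} = 1$)
$b = 1$ ($b = 3 - 2 = 1$)
$\left(q + 4\right)^{2} \left(-46\right) + \frac{1}{b + F} = \left(1 + 4\right)^{2} \left(-46\right) + \frac{1}{1 - 38} = 5^{2} \left(-46\right) + \frac{1}{-37} = 25 \left(-46\right) - \frac{1}{37} = -1150 - \frac{1}{37} = - \frac{42551}{37}$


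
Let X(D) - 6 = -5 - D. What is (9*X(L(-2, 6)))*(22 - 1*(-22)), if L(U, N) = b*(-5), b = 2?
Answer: 4356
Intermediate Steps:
L(U, N) = -10 (L(U, N) = 2*(-5) = -10)
X(D) = 1 - D (X(D) = 6 + (-5 - D) = 1 - D)
(9*X(L(-2, 6)))*(22 - 1*(-22)) = (9*(1 - 1*(-10)))*(22 - 1*(-22)) = (9*(1 + 10))*(22 + 22) = (9*11)*44 = 99*44 = 4356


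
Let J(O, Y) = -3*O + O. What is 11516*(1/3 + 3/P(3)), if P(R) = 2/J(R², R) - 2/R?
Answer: -852184/21 ≈ -40580.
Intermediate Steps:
J(O, Y) = -2*O
P(R) = -1/R² - 2/R (P(R) = 2/((-2*R²)) - 2/R = 2*(-1/(2*R²)) - 2/R = -1/R² - 2/R)
11516*(1/3 + 3/P(3)) = 11516*(1/3 + 3/(((-1 - 2*3)/3²))) = 11516*(1*(⅓) + 3/(((-1 - 6)/9))) = 11516*(⅓ + 3/(((⅑)*(-7)))) = 11516*(⅓ + 3/(-7/9)) = 11516*(⅓ + 3*(-9/7)) = 11516*(⅓ - 27/7) = 11516*(-74/21) = -852184/21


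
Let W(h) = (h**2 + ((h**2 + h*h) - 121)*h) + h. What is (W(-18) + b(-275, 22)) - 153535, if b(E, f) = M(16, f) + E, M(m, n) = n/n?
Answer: -162989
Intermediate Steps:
M(m, n) = 1
b(E, f) = 1 + E
W(h) = h + h**2 + h*(-121 + 2*h**2) (W(h) = (h**2 + ((h**2 + h**2) - 121)*h) + h = (h**2 + (2*h**2 - 121)*h) + h = (h**2 + (-121 + 2*h**2)*h) + h = (h**2 + h*(-121 + 2*h**2)) + h = h + h**2 + h*(-121 + 2*h**2))
(W(-18) + b(-275, 22)) - 153535 = (-18*(-120 - 18 + 2*(-18)**2) + (1 - 275)) - 153535 = (-18*(-120 - 18 + 2*324) - 274) - 153535 = (-18*(-120 - 18 + 648) - 274) - 153535 = (-18*510 - 274) - 153535 = (-9180 - 274) - 153535 = -9454 - 153535 = -162989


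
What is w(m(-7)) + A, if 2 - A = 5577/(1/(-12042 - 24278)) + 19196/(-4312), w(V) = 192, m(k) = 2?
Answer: 218356271851/1078 ≈ 2.0256e+8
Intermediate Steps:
A = 218356064875/1078 (A = 2 - (5577/(1/(-12042 - 24278)) + 19196/(-4312)) = 2 - (5577/(1/(-36320)) + 19196*(-1/4312)) = 2 - (5577/(-1/36320) - 4799/1078) = 2 - (5577*(-36320) - 4799/1078) = 2 - (-202556640 - 4799/1078) = 2 - 1*(-218356062719/1078) = 2 + 218356062719/1078 = 218356064875/1078 ≈ 2.0256e+8)
w(m(-7)) + A = 192 + 218356064875/1078 = 218356271851/1078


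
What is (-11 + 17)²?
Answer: 36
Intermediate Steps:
(-11 + 17)² = 6² = 36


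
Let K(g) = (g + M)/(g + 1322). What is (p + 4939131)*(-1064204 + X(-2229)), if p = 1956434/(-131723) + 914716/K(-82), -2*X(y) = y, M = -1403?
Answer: -31572882096446025511/7113042 ≈ -4.4387e+12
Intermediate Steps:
X(y) = -y/2
K(g) = (-1403 + g)/(1322 + g) (K(g) = (g - 1403)/(g + 1322) = (-1403 + g)/(1322 + g))
p = -2716535155142/3556521 (p = 1956434/(-131723) + 914716/(((-1403 - 82)/(1322 - 82))) = 1956434*(-1/131723) + 914716/((-1485/1240)) = -1956434/131723 + 914716/(((1/1240)*(-1485))) = -1956434/131723 + 914716/(-297/248) = -1956434/131723 + 914716*(-248/297) = -1956434/131723 - 20622688/27 = -2716535155142/3556521 ≈ -7.6382e+5)
(p + 4939131)*(-1064204 + X(-2229)) = (-2716535155142/3556521 + 4939131)*(-1064204 - 1/2*(-2229)) = 14849587968109*(-1064204 + 2229/2)/3556521 = (14849587968109/3556521)*(-2126179/2) = -31572882096446025511/7113042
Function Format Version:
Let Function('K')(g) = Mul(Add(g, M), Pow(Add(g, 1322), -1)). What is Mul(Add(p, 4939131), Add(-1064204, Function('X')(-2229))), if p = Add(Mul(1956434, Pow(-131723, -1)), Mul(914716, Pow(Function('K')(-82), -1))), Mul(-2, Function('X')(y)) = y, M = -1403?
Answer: Rational(-31572882096446025511, 7113042) ≈ -4.4387e+12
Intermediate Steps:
Function('X')(y) = Mul(Rational(-1, 2), y)
Function('K')(g) = Mul(Pow(Add(1322, g), -1), Add(-1403, g)) (Function('K')(g) = Mul(Add(g, -1403), Pow(Add(g, 1322), -1)) = Mul(Add(-1403, g), Pow(Add(1322, g), -1)) = Mul(Pow(Add(1322, g), -1), Add(-1403, g)))
p = Rational(-2716535155142, 3556521) (p = Add(Mul(1956434, Pow(-131723, -1)), Mul(914716, Pow(Mul(Pow(Add(1322, -82), -1), Add(-1403, -82)), -1))) = Add(Mul(1956434, Rational(-1, 131723)), Mul(914716, Pow(Mul(Pow(1240, -1), -1485), -1))) = Add(Rational(-1956434, 131723), Mul(914716, Pow(Mul(Rational(1, 1240), -1485), -1))) = Add(Rational(-1956434, 131723), Mul(914716, Pow(Rational(-297, 248), -1))) = Add(Rational(-1956434, 131723), Mul(914716, Rational(-248, 297))) = Add(Rational(-1956434, 131723), Rational(-20622688, 27)) = Rational(-2716535155142, 3556521) ≈ -7.6382e+5)
Mul(Add(p, 4939131), Add(-1064204, Function('X')(-2229))) = Mul(Add(Rational(-2716535155142, 3556521), 4939131), Add(-1064204, Mul(Rational(-1, 2), -2229))) = Mul(Rational(14849587968109, 3556521), Add(-1064204, Rational(2229, 2))) = Mul(Rational(14849587968109, 3556521), Rational(-2126179, 2)) = Rational(-31572882096446025511, 7113042)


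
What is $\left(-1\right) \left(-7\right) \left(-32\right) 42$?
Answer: $-9408$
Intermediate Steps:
$\left(-1\right) \left(-7\right) \left(-32\right) 42 = 7 \left(-32\right) 42 = \left(-224\right) 42 = -9408$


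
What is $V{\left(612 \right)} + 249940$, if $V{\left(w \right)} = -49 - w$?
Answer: $249279$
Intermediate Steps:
$V{\left(612 \right)} + 249940 = \left(-49 - 612\right) + 249940 = -661 + 249940 = 249279$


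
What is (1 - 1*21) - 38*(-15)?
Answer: 550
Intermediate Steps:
(1 - 1*21) - 38*(-15) = (1 - 21) - 38*(-15) = -20 + 570 = 550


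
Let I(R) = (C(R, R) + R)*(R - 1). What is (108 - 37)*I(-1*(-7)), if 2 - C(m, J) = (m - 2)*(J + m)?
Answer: -25986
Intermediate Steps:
C(m, J) = 2 - (-2 + m)*(J + m) (C(m, J) = 2 - (m - 2)*(J + m) = 2 - (-2 + m)*(J + m))
I(R) = (-1 + R)*(2 - 2*R² + 5*R) (I(R) = ((2 - R² + 2*R + 2*R - R*R) + R)*(R - 1) = ((2 - R² + 2*R + 2*R - R²) + R)*(-1 + R) = ((2 - 2*R² + 4*R) + R)*(-1 + R) = (2 - 2*R² + 5*R)*(-1 + R) = (-1 + R)*(2 - 2*R² + 5*R))
(108 - 37)*I(-1*(-7)) = (108 - 37)*(-2 - (-3)*(-7) - 2*(-1*(-7))³ + 7*(-1*(-7))²) = 71*(-2 - 3*7 - 2*7³ + 7*7²) = 71*(-2 - 21 - 2*343 + 7*49) = 71*(-2 - 21 - 686 + 343) = 71*(-366) = -25986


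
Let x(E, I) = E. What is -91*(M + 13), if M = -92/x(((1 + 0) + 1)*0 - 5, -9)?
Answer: -14287/5 ≈ -2857.4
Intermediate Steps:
M = 92/5 (M = -92/(((1 + 0) + 1)*0 - 5) = -92/((1 + 1)*0 - 5) = -92/(2*0 - 5) = -92/(0 - 5) = -92/(-5) = -92*(-1/5) = 92/5 ≈ 18.400)
-91*(M + 13) = -91*(92/5 + 13) = -91*157/5 = -14287/5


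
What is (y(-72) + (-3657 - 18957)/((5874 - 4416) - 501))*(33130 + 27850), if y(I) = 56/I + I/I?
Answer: -4098099920/2871 ≈ -1.4274e+6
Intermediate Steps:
y(I) = 1 + 56/I (y(I) = 56/I + 1 = 1 + 56/I)
(y(-72) + (-3657 - 18957)/((5874 - 4416) - 501))*(33130 + 27850) = ((56 - 72)/(-72) + (-3657 - 18957)/((5874 - 4416) - 501))*(33130 + 27850) = (-1/72*(-16) - 22614/(1458 - 501))*60980 = (2/9 - 22614/957)*60980 = (2/9 - 22614*1/957)*60980 = (2/9 - 7538/319)*60980 = -67204/2871*60980 = -4098099920/2871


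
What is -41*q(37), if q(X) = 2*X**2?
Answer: -112258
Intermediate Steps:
-41*q(37) = -82*37**2 = -82*1369 = -41*2738 = -112258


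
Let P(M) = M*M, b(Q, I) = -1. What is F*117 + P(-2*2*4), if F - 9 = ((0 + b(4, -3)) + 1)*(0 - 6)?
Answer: 1309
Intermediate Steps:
P(M) = M²
F = 9 (F = 9 + ((0 - 1) + 1)*(0 - 6) = 9 + (-1 + 1)*(-6) = 9 + 0*(-6) = 9 + 0 = 9)
F*117 + P(-2*2*4) = 9*117 + (-2*2*4)² = 1053 + (-4*4)² = 1053 + (-16)² = 1053 + 256 = 1309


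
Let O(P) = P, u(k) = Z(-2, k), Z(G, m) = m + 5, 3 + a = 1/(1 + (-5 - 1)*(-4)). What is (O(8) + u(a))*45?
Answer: 2259/5 ≈ 451.80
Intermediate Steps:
a = -74/25 (a = -3 + 1/(1 + (-5 - 1)*(-4)) = -3 + 1/(1 - 6*(-4)) = -3 + 1/(1 + 24) = -3 + 1/25 = -74/25 ≈ -2.9600)
Z(G, m) = 5 + m
u(k) = 5 + k
(O(8) + u(a))*45 = (8 + (5 - 74/25))*45 = (8 + 51/25)*45 = (251/25)*45 = 2259/5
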